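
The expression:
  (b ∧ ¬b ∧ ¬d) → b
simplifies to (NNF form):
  True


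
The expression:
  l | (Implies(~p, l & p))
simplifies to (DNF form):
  l | p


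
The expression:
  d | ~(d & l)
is always true.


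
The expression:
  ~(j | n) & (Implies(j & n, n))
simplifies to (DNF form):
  ~j & ~n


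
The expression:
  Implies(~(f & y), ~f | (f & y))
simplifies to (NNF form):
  y | ~f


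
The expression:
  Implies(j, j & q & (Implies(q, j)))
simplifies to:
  q | ~j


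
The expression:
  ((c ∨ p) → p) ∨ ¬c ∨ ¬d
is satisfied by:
  {p: True, c: False, d: False}
  {c: False, d: False, p: False}
  {d: True, p: True, c: False}
  {d: True, c: False, p: False}
  {p: True, c: True, d: False}
  {c: True, p: False, d: False}
  {d: True, c: True, p: True}


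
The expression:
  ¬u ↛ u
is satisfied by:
  {u: False}


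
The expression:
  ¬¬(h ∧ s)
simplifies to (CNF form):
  h ∧ s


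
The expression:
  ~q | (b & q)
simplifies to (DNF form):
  b | ~q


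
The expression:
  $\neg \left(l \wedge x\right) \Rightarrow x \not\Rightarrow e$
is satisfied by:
  {x: True, l: True, e: False}
  {x: True, e: False, l: False}
  {x: True, l: True, e: True}


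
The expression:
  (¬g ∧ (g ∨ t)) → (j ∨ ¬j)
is always true.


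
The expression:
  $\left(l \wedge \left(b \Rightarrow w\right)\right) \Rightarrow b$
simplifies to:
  $b \vee \neg l$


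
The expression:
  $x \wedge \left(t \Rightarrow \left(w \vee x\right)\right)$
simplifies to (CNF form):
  $x$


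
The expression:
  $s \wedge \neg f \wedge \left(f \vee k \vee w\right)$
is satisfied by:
  {k: True, w: True, s: True, f: False}
  {k: True, s: True, f: False, w: False}
  {w: True, s: True, f: False, k: False}


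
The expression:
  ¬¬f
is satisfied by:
  {f: True}


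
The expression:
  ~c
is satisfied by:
  {c: False}


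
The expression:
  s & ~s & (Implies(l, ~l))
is never true.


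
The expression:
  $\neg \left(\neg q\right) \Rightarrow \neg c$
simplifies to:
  $\neg c \vee \neg q$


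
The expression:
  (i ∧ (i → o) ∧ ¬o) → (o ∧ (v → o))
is always true.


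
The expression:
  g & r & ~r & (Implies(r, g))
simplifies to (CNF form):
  False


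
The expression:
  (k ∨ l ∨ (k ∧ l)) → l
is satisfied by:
  {l: True, k: False}
  {k: False, l: False}
  {k: True, l: True}


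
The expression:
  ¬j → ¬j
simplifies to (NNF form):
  True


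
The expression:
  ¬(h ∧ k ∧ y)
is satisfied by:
  {h: False, k: False, y: False}
  {y: True, h: False, k: False}
  {k: True, h: False, y: False}
  {y: True, k: True, h: False}
  {h: True, y: False, k: False}
  {y: True, h: True, k: False}
  {k: True, h: True, y: False}


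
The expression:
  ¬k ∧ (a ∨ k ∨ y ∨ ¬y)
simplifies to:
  ¬k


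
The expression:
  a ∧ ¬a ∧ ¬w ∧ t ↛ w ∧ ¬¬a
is never true.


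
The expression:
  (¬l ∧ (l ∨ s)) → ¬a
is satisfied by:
  {l: True, s: False, a: False}
  {s: False, a: False, l: False}
  {a: True, l: True, s: False}
  {a: True, s: False, l: False}
  {l: True, s: True, a: False}
  {s: True, l: False, a: False}
  {a: True, s: True, l: True}


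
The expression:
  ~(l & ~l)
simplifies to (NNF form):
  True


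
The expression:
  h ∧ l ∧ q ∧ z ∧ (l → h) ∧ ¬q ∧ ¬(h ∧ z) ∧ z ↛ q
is never true.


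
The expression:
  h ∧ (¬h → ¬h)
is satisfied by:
  {h: True}


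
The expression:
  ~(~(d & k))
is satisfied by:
  {d: True, k: True}


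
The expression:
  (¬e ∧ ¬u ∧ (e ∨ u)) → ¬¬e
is always true.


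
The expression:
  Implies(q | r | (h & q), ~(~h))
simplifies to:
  h | (~q & ~r)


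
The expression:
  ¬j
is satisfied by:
  {j: False}


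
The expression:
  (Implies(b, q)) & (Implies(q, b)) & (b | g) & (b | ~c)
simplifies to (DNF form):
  (b & q) | (b & ~b) | (b & g & q) | (b & g & ~b) | (b & q & ~c) | (b & q & ~q) | (b & ~b & ~c) | (b & ~b & ~q) | (b & g & q & ~c) | (b & g & q & ~q) | (b & g & ~b & ~c) | (b & g & ~b & ~q) | (b & q & ~c & ~q) | (g & q & ~c & ~q) | (b & ~b & ~c & ~q) | (g & ~b & ~c & ~q)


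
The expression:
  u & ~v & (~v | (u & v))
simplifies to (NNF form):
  u & ~v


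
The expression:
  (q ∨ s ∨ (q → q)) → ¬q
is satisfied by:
  {q: False}


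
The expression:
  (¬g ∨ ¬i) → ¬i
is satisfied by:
  {g: True, i: False}
  {i: False, g: False}
  {i: True, g: True}


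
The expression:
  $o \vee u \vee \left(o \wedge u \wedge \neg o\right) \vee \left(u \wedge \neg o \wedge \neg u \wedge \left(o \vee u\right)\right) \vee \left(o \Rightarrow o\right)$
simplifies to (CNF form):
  $\text{True}$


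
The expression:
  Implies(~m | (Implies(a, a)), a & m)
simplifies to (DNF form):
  a & m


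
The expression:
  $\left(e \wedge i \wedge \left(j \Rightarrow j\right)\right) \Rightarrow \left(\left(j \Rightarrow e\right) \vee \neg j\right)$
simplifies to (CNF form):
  $\text{True}$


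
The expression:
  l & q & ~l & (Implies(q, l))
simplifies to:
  False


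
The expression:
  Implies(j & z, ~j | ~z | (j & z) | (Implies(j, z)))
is always true.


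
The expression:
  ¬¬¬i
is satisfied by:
  {i: False}


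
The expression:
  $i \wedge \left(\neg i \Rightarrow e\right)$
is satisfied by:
  {i: True}


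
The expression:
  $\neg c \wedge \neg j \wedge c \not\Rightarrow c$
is never true.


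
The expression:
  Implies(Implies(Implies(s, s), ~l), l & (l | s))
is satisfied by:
  {l: True}


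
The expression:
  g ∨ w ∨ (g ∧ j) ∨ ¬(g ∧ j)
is always true.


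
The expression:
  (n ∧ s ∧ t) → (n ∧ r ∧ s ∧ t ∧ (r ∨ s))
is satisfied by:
  {r: True, s: False, t: False, n: False}
  {r: False, s: False, t: False, n: False}
  {r: True, n: True, s: False, t: False}
  {n: True, r: False, s: False, t: False}
  {r: True, t: True, n: False, s: False}
  {t: True, n: False, s: False, r: False}
  {r: True, n: True, t: True, s: False}
  {n: True, t: True, r: False, s: False}
  {r: True, s: True, n: False, t: False}
  {s: True, n: False, t: False, r: False}
  {r: True, n: True, s: True, t: False}
  {n: True, s: True, r: False, t: False}
  {r: True, t: True, s: True, n: False}
  {t: True, s: True, n: False, r: False}
  {r: True, n: True, t: True, s: True}


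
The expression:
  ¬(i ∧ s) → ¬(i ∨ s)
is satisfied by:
  {s: False, i: False}
  {i: True, s: True}


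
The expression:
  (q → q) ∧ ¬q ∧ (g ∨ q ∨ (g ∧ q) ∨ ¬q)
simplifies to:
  ¬q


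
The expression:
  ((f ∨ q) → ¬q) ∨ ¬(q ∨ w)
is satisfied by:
  {q: False}


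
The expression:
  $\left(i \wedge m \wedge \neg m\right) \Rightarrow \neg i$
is always true.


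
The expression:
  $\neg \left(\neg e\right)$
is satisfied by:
  {e: True}


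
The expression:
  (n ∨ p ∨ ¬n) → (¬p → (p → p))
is always true.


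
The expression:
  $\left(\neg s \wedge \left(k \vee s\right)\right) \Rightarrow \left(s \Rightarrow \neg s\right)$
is always true.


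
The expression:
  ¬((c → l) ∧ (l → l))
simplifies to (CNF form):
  c ∧ ¬l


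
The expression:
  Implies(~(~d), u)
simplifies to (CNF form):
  u | ~d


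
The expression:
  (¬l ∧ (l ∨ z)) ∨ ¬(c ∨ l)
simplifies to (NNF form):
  ¬l ∧ (z ∨ ¬c)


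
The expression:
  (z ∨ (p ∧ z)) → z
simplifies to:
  True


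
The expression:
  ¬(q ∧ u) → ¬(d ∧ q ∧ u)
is always true.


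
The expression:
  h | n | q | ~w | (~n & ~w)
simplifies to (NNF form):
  h | n | q | ~w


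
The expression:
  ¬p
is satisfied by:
  {p: False}


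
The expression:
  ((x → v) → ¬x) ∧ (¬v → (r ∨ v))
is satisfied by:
  {r: True, x: False, v: False}
  {v: True, x: False, r: True}
  {v: True, x: False, r: False}
  {r: True, x: True, v: False}


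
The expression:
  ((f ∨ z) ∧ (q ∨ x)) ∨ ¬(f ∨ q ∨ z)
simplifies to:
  (f ∧ q) ∨ (q ∧ z) ∨ (x ∧ ¬q) ∨ (¬f ∧ ¬q ∧ ¬z)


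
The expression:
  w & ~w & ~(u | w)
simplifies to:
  False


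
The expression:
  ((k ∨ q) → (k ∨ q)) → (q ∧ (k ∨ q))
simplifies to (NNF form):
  q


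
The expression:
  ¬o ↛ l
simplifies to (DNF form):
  l ∨ ¬o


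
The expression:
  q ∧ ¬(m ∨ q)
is never true.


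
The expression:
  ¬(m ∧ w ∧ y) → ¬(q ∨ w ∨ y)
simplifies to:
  (m ∨ ¬y) ∧ (w ∨ ¬q) ∧ (w ∨ ¬y) ∧ (y ∨ ¬w)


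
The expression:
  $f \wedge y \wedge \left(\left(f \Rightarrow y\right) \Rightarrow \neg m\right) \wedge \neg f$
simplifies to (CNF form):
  $\text{False}$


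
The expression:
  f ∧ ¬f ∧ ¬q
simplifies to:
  False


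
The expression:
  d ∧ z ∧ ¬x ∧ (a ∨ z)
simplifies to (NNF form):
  d ∧ z ∧ ¬x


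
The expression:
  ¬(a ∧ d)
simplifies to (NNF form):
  ¬a ∨ ¬d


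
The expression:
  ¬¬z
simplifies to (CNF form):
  z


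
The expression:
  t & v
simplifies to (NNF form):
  t & v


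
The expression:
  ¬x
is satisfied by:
  {x: False}


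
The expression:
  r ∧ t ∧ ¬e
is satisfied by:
  {t: True, r: True, e: False}


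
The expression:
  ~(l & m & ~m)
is always true.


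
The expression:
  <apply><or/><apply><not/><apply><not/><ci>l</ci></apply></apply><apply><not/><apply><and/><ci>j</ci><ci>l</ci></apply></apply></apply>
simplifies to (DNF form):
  <true/>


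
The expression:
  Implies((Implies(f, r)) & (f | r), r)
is always true.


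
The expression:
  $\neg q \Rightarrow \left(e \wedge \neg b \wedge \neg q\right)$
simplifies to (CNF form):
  $\left(e \vee q\right) \wedge \left(q \vee \neg b\right)$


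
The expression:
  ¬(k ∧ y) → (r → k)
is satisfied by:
  {k: True, r: False}
  {r: False, k: False}
  {r: True, k: True}


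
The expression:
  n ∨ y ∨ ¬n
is always true.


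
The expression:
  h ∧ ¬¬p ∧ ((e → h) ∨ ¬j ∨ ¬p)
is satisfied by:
  {h: True, p: True}


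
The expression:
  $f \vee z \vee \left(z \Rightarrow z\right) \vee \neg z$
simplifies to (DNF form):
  $\text{True}$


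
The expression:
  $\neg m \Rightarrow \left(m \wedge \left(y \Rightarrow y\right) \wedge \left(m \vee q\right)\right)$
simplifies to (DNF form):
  $m$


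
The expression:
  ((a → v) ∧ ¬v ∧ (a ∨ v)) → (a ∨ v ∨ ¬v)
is always true.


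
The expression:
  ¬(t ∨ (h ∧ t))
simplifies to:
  ¬t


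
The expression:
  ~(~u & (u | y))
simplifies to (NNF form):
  u | ~y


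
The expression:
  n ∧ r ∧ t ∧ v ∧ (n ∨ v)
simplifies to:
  n ∧ r ∧ t ∧ v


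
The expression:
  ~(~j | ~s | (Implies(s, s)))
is never true.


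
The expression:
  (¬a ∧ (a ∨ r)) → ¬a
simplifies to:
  True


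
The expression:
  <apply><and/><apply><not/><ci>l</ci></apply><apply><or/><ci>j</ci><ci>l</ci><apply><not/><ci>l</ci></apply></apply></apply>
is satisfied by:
  {l: False}


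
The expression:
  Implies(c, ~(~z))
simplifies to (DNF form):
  z | ~c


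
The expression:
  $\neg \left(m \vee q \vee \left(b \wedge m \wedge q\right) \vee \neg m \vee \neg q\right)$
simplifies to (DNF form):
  $\text{False}$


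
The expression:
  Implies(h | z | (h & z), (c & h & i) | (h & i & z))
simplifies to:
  (h | ~z) & (i | ~h) & (c | z | ~h)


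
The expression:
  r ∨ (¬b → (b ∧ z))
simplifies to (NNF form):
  b ∨ r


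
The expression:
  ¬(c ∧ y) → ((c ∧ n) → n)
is always true.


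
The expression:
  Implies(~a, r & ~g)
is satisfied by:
  {r: True, a: True, g: False}
  {a: True, g: False, r: False}
  {r: True, a: True, g: True}
  {a: True, g: True, r: False}
  {r: True, g: False, a: False}


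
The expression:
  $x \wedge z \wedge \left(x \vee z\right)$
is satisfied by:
  {z: True, x: True}


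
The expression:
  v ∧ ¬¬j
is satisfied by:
  {j: True, v: True}


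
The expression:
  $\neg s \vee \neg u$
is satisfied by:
  {s: False, u: False}
  {u: True, s: False}
  {s: True, u: False}


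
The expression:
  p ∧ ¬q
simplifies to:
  p ∧ ¬q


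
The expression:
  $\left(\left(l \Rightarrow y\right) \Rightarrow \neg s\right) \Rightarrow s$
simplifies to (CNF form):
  $s$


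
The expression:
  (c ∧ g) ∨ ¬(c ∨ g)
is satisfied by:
  {c: False, g: False}
  {g: True, c: True}


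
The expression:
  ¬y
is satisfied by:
  {y: False}


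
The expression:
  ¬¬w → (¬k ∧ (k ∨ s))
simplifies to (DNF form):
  (s ∧ ¬k) ∨ ¬w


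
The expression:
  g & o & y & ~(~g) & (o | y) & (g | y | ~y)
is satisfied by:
  {g: True, o: True, y: True}


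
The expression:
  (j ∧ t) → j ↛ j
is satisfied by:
  {t: False, j: False}
  {j: True, t: False}
  {t: True, j: False}


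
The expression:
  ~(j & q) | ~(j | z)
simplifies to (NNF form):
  ~j | ~q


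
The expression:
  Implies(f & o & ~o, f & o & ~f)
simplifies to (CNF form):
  True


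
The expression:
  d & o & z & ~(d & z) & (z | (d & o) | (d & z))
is never true.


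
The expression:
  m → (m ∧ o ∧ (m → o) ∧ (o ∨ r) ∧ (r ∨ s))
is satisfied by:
  {s: True, o: True, r: True, m: False}
  {s: True, o: True, r: False, m: False}
  {o: True, r: True, m: False, s: False}
  {o: True, r: False, m: False, s: False}
  {s: True, r: True, m: False, o: False}
  {s: True, r: False, m: False, o: False}
  {r: True, s: False, m: False, o: False}
  {r: False, s: False, m: False, o: False}
  {s: True, o: True, m: True, r: True}
  {s: True, o: True, m: True, r: False}
  {o: True, m: True, r: True, s: False}


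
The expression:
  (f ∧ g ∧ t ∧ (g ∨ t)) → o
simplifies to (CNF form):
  o ∨ ¬f ∨ ¬g ∨ ¬t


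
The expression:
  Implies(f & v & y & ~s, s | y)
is always true.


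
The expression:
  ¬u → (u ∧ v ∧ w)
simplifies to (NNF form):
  u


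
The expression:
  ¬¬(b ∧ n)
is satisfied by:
  {b: True, n: True}


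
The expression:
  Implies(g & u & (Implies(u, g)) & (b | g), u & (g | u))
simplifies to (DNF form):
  True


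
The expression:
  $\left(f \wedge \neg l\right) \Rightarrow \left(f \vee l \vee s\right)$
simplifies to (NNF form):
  $\text{True}$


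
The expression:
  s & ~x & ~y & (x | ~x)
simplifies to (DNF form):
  s & ~x & ~y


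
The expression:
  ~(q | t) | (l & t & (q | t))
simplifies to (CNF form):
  (l | ~q) & (l | ~t) & (t | ~q) & (t | ~t)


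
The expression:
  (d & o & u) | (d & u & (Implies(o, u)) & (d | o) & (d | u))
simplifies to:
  d & u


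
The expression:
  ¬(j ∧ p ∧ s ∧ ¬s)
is always true.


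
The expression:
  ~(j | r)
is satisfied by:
  {r: False, j: False}


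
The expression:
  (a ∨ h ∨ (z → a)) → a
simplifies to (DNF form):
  a ∨ (z ∧ ¬h)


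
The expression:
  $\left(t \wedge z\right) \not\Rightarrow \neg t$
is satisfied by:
  {t: True, z: True}


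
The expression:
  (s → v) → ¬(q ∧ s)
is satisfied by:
  {s: False, v: False, q: False}
  {q: True, s: False, v: False}
  {v: True, s: False, q: False}
  {q: True, v: True, s: False}
  {s: True, q: False, v: False}
  {q: True, s: True, v: False}
  {v: True, s: True, q: False}


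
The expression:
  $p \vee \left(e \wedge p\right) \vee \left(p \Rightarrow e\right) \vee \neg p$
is always true.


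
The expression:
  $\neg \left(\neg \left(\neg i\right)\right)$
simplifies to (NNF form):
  $\neg i$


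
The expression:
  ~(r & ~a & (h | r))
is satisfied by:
  {a: True, r: False}
  {r: False, a: False}
  {r: True, a: True}


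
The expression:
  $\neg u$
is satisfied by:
  {u: False}


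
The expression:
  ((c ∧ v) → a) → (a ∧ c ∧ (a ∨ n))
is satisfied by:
  {c: True, a: True, v: True}
  {c: True, a: True, v: False}
  {c: True, v: True, a: False}


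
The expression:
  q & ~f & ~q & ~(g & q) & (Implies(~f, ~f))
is never true.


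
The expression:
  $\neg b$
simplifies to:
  $\neg b$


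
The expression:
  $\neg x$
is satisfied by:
  {x: False}


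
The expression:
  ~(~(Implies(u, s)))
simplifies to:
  s | ~u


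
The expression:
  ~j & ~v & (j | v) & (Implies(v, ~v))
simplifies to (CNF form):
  False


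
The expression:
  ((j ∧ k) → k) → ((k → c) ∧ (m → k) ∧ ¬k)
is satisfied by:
  {k: False, m: False}


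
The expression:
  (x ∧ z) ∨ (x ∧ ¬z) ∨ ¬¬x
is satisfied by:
  {x: True}


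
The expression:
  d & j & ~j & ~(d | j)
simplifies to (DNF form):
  False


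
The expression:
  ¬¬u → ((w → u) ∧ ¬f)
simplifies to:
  ¬f ∨ ¬u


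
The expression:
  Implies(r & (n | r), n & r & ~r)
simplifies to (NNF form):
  ~r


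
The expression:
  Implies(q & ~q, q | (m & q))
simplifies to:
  True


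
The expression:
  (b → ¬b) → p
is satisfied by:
  {b: True, p: True}
  {b: True, p: False}
  {p: True, b: False}


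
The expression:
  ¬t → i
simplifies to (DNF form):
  i ∨ t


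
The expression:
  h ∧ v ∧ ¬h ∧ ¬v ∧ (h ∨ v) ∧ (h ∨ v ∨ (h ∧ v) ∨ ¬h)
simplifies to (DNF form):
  False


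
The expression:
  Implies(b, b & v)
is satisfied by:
  {v: True, b: False}
  {b: False, v: False}
  {b: True, v: True}


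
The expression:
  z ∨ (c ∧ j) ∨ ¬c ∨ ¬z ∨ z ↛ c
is always true.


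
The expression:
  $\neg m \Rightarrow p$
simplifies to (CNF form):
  $m \vee p$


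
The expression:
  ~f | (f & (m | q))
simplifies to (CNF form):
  m | q | ~f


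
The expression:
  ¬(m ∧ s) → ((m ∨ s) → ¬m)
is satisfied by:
  {s: True, m: False}
  {m: False, s: False}
  {m: True, s: True}


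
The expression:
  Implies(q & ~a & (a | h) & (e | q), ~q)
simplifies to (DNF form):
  a | ~h | ~q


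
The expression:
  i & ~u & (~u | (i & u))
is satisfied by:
  {i: True, u: False}


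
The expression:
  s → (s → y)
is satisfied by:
  {y: True, s: False}
  {s: False, y: False}
  {s: True, y: True}


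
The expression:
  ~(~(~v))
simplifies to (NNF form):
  ~v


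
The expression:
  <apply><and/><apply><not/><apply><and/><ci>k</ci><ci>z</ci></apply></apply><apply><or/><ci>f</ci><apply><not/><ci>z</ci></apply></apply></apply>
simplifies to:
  <apply><or/><apply><not/><ci>z</ci></apply><apply><and/><ci>f</ci><apply><not/><ci>k</ci></apply></apply></apply>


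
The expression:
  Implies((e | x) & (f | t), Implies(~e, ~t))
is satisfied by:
  {e: True, t: False, x: False}
  {e: False, t: False, x: False}
  {x: True, e: True, t: False}
  {x: True, e: False, t: False}
  {t: True, e: True, x: False}
  {t: True, e: False, x: False}
  {t: True, x: True, e: True}


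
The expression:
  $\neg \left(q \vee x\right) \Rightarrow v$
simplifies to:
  $q \vee v \vee x$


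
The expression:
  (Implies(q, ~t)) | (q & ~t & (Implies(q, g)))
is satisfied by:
  {t: False, q: False}
  {q: True, t: False}
  {t: True, q: False}


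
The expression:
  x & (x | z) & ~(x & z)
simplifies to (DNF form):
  x & ~z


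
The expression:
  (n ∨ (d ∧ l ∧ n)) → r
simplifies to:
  r ∨ ¬n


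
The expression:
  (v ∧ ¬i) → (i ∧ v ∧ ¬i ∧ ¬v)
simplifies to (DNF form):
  i ∨ ¬v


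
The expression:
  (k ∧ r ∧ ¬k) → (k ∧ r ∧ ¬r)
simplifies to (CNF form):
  True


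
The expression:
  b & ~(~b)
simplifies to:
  b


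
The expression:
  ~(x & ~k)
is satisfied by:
  {k: True, x: False}
  {x: False, k: False}
  {x: True, k: True}


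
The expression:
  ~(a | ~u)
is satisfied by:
  {u: True, a: False}


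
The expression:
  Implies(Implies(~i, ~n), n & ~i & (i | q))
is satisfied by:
  {n: True, i: False}


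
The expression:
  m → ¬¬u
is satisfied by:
  {u: True, m: False}
  {m: False, u: False}
  {m: True, u: True}


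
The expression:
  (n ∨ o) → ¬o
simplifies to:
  ¬o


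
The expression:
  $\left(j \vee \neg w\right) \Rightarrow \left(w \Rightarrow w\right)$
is always true.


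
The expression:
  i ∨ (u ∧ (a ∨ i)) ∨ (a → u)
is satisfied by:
  {i: True, u: True, a: False}
  {i: True, u: False, a: False}
  {u: True, i: False, a: False}
  {i: False, u: False, a: False}
  {i: True, a: True, u: True}
  {i: True, a: True, u: False}
  {a: True, u: True, i: False}


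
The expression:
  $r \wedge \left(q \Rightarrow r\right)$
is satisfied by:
  {r: True}


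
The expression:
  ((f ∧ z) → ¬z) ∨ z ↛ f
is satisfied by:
  {z: False, f: False}
  {f: True, z: False}
  {z: True, f: False}


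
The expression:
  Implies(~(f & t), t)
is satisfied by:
  {t: True}


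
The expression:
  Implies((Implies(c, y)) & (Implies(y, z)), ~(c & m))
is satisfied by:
  {m: False, z: False, y: False, c: False}
  {c: True, m: False, z: False, y: False}
  {y: True, m: False, z: False, c: False}
  {c: True, y: True, m: False, z: False}
  {z: True, c: False, m: False, y: False}
  {c: True, z: True, m: False, y: False}
  {y: True, z: True, c: False, m: False}
  {c: True, y: True, z: True, m: False}
  {m: True, y: False, z: False, c: False}
  {c: True, m: True, y: False, z: False}
  {y: True, m: True, c: False, z: False}
  {c: True, y: True, m: True, z: False}
  {z: True, m: True, y: False, c: False}
  {c: True, z: True, m: True, y: False}
  {y: True, z: True, m: True, c: False}


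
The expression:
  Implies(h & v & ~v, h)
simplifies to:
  True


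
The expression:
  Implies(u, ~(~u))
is always true.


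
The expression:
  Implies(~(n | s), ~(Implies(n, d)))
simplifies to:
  n | s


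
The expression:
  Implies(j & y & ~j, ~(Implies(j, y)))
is always true.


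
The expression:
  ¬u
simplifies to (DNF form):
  ¬u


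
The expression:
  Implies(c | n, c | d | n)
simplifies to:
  True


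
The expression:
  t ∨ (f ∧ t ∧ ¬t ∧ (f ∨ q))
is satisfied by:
  {t: True}


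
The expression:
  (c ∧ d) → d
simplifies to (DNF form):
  True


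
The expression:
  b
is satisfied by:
  {b: True}


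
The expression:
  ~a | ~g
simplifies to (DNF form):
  ~a | ~g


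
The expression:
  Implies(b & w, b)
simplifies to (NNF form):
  True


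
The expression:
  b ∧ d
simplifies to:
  b ∧ d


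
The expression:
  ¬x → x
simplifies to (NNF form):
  x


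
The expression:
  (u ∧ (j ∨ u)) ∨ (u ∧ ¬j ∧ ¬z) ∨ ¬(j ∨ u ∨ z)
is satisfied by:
  {u: True, j: False, z: False}
  {z: True, u: True, j: False}
  {u: True, j: True, z: False}
  {z: True, u: True, j: True}
  {z: False, j: False, u: False}


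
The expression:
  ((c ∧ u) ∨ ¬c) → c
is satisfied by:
  {c: True}


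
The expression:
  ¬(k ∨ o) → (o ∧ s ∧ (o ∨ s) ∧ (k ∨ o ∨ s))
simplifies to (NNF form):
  k ∨ o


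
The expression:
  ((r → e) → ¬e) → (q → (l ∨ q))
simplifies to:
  True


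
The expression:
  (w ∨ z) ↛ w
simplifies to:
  z ∧ ¬w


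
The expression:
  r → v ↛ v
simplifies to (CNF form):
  ¬r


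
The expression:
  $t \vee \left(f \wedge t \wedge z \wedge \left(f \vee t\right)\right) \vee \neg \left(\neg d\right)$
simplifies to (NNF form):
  $d \vee t$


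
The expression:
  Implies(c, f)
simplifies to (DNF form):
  f | ~c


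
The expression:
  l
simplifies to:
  l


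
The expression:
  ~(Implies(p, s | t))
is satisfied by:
  {p: True, t: False, s: False}


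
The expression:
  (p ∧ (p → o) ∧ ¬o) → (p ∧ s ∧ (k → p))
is always true.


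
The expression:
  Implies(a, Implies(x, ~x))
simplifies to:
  ~a | ~x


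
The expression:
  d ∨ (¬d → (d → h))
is always true.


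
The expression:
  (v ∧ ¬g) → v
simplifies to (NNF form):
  True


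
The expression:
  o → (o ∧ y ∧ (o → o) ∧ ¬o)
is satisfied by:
  {o: False}


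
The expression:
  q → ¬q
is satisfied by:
  {q: False}


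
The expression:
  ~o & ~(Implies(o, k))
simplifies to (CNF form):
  False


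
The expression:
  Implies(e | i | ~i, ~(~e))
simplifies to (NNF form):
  e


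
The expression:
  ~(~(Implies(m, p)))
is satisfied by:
  {p: True, m: False}
  {m: False, p: False}
  {m: True, p: True}


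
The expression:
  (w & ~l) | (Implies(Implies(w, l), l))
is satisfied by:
  {l: True, w: True}
  {l: True, w: False}
  {w: True, l: False}


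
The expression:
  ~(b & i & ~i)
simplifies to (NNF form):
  True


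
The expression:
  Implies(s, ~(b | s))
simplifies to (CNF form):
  ~s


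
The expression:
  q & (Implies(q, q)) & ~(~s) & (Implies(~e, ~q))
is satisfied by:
  {e: True, s: True, q: True}


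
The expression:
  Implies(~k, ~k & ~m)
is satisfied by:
  {k: True, m: False}
  {m: False, k: False}
  {m: True, k: True}


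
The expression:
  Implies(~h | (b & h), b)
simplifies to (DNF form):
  b | h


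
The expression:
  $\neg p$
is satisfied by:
  {p: False}


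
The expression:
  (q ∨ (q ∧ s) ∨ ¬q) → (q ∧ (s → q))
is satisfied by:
  {q: True}


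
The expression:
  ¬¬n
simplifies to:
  n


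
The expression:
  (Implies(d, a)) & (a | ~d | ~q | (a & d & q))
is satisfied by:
  {a: True, d: False}
  {d: False, a: False}
  {d: True, a: True}


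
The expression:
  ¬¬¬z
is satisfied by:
  {z: False}


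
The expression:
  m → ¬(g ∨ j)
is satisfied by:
  {g: False, m: False, j: False}
  {j: True, g: False, m: False}
  {g: True, j: False, m: False}
  {j: True, g: True, m: False}
  {m: True, j: False, g: False}


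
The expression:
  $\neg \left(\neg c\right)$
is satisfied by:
  {c: True}


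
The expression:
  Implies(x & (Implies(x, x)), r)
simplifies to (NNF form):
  r | ~x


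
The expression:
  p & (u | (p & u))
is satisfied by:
  {p: True, u: True}


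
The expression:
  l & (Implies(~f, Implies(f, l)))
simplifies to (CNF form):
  l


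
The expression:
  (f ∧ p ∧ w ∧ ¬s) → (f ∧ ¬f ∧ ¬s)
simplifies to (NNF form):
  s ∨ ¬f ∨ ¬p ∨ ¬w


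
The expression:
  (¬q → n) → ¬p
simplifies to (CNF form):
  (¬n ∨ ¬p) ∧ (¬p ∨ ¬q)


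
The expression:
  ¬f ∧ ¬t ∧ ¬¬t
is never true.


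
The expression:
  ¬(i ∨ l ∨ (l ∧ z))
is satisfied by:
  {i: False, l: False}


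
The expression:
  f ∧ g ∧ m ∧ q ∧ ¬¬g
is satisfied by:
  {m: True, g: True, f: True, q: True}


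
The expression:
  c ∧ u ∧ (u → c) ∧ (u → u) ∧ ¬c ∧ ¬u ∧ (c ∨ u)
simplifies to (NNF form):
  False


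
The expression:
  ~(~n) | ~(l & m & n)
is always true.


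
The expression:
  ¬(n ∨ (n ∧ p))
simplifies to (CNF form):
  ¬n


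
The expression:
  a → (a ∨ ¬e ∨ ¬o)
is always true.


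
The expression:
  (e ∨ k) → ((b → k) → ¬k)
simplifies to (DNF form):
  ¬k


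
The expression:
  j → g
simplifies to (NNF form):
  g ∨ ¬j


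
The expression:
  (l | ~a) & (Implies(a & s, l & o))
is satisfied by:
  {l: True, o: True, s: False, a: False}
  {l: True, o: False, s: False, a: False}
  {l: True, s: True, o: True, a: False}
  {l: True, s: True, o: False, a: False}
  {o: True, l: False, s: False, a: False}
  {o: False, l: False, s: False, a: False}
  {s: True, o: True, l: False, a: False}
  {s: True, o: False, l: False, a: False}
  {a: True, l: True, o: True, s: False}
  {a: True, l: True, o: False, s: False}
  {a: True, l: True, s: True, o: True}


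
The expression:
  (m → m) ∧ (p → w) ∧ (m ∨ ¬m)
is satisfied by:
  {w: True, p: False}
  {p: False, w: False}
  {p: True, w: True}


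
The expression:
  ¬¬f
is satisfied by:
  {f: True}


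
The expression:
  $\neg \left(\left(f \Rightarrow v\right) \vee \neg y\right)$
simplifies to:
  $f \wedge y \wedge \neg v$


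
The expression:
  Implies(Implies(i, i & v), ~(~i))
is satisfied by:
  {i: True}


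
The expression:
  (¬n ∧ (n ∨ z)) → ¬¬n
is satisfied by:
  {n: True, z: False}
  {z: False, n: False}
  {z: True, n: True}


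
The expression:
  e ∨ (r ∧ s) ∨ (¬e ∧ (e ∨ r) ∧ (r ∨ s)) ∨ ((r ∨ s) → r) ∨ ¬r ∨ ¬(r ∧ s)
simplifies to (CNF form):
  True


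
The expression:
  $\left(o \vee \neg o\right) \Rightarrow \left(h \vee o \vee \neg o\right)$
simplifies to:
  $\text{True}$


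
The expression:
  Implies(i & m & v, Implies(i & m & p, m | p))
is always true.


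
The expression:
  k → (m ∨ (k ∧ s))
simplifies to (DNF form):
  m ∨ s ∨ ¬k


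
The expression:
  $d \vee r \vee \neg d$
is always true.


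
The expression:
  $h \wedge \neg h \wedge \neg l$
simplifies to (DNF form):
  $\text{False}$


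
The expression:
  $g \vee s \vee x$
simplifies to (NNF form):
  $g \vee s \vee x$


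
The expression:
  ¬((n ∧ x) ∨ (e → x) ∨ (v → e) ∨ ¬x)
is never true.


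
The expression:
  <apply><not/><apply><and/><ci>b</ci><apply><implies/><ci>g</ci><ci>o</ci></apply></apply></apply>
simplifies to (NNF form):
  <apply><or/><apply><not/><ci>b</ci></apply><apply><and/><ci>g</ci><apply><not/><ci>o</ci></apply></apply></apply>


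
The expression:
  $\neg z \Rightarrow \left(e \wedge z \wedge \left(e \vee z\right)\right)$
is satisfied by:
  {z: True}


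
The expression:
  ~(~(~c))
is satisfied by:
  {c: False}


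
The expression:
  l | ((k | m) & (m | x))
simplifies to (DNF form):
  l | m | (k & x)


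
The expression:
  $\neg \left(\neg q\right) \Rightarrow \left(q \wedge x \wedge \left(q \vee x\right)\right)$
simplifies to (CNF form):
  $x \vee \neg q$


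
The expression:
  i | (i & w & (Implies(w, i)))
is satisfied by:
  {i: True}


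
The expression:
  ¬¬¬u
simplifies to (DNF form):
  ¬u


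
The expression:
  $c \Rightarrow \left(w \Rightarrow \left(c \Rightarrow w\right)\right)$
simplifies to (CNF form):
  $\text{True}$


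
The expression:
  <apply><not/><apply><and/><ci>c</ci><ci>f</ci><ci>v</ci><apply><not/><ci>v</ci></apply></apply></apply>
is always true.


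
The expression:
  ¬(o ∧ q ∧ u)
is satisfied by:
  {u: False, q: False, o: False}
  {o: True, u: False, q: False}
  {q: True, u: False, o: False}
  {o: True, q: True, u: False}
  {u: True, o: False, q: False}
  {o: True, u: True, q: False}
  {q: True, u: True, o: False}


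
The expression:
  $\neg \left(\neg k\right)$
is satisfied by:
  {k: True}


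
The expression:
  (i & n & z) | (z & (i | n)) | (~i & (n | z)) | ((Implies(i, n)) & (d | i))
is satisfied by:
  {n: True, d: True, z: True, i: False}
  {n: True, z: True, i: False, d: False}
  {n: True, d: True, z: True, i: True}
  {n: True, z: True, i: True, d: False}
  {n: True, d: True, i: False, z: False}
  {n: True, i: False, z: False, d: False}
  {n: True, d: True, i: True, z: False}
  {n: True, i: True, z: False, d: False}
  {d: True, z: True, i: False, n: False}
  {z: True, d: False, i: False, n: False}
  {d: True, z: True, i: True, n: False}
  {z: True, i: True, d: False, n: False}
  {d: True, i: False, z: False, n: False}


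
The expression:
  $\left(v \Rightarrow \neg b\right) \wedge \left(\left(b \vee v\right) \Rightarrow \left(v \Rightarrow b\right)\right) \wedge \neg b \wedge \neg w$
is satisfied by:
  {v: False, w: False, b: False}


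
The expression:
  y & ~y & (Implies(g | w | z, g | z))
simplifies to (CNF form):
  False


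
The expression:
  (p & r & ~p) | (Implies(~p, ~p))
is always true.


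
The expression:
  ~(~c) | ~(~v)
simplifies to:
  c | v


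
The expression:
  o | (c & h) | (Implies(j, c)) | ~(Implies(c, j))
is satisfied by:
  {o: True, c: True, j: False}
  {o: True, c: False, j: False}
  {c: True, o: False, j: False}
  {o: False, c: False, j: False}
  {j: True, o: True, c: True}
  {j: True, o: True, c: False}
  {j: True, c: True, o: False}


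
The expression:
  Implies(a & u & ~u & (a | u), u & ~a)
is always true.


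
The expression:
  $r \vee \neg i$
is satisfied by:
  {r: True, i: False}
  {i: False, r: False}
  {i: True, r: True}


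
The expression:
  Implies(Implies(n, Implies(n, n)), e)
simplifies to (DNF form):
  e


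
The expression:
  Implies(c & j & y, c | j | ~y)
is always true.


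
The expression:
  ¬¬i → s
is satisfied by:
  {s: True, i: False}
  {i: False, s: False}
  {i: True, s: True}


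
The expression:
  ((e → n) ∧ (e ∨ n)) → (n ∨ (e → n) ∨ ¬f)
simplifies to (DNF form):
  True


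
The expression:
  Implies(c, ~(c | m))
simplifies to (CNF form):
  ~c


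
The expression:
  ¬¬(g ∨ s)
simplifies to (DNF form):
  g ∨ s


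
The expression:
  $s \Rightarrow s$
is always true.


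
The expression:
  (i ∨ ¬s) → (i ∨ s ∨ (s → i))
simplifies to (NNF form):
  True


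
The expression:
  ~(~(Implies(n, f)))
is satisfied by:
  {f: True, n: False}
  {n: False, f: False}
  {n: True, f: True}


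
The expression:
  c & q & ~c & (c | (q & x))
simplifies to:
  False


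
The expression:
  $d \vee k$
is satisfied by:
  {d: True, k: True}
  {d: True, k: False}
  {k: True, d: False}


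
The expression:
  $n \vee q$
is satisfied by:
  {n: True, q: True}
  {n: True, q: False}
  {q: True, n: False}


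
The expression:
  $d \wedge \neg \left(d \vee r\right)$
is never true.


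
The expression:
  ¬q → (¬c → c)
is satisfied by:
  {q: True, c: True}
  {q: True, c: False}
  {c: True, q: False}


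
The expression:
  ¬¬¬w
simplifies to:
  ¬w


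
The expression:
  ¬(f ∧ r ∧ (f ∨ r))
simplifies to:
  ¬f ∨ ¬r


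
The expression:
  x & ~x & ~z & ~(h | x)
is never true.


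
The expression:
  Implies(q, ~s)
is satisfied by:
  {s: False, q: False}
  {q: True, s: False}
  {s: True, q: False}


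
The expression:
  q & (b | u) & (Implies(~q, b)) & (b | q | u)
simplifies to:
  q & (b | u)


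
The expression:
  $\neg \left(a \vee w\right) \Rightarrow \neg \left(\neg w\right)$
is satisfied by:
  {a: True, w: True}
  {a: True, w: False}
  {w: True, a: False}


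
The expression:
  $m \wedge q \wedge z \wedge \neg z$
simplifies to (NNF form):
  $\text{False}$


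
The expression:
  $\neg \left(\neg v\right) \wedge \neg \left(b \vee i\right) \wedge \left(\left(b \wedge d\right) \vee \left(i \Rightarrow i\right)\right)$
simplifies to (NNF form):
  $v \wedge \neg b \wedge \neg i$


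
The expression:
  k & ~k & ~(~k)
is never true.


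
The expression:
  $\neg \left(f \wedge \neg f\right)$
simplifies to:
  $\text{True}$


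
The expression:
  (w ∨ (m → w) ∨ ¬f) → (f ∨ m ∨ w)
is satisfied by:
  {m: True, w: True, f: True}
  {m: True, w: True, f: False}
  {m: True, f: True, w: False}
  {m: True, f: False, w: False}
  {w: True, f: True, m: False}
  {w: True, f: False, m: False}
  {f: True, w: False, m: False}


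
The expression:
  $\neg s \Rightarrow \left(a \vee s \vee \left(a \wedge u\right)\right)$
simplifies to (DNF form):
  $a \vee s$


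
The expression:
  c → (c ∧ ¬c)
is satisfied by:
  {c: False}


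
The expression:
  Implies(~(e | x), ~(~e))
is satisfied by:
  {x: True, e: True}
  {x: True, e: False}
  {e: True, x: False}


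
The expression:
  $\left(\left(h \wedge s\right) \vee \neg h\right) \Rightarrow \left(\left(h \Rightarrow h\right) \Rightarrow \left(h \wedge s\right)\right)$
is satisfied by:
  {h: True}


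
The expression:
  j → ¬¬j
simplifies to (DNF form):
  True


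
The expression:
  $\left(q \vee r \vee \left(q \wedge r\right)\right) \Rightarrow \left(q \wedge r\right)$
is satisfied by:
  {r: False, q: False}
  {q: True, r: True}


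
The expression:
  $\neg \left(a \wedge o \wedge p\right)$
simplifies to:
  $\neg a \vee \neg o \vee \neg p$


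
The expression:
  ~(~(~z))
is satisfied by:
  {z: False}


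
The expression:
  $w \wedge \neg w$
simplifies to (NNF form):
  $\text{False}$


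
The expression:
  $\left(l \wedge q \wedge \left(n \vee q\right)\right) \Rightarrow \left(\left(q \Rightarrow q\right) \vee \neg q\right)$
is always true.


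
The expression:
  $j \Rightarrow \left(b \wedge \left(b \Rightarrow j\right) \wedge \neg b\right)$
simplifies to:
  $\neg j$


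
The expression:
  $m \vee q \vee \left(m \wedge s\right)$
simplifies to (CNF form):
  $m \vee q$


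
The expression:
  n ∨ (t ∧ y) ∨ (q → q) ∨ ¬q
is always true.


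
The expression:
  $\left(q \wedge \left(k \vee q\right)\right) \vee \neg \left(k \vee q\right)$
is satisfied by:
  {q: True, k: False}
  {k: False, q: False}
  {k: True, q: True}


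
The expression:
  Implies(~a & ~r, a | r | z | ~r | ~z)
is always true.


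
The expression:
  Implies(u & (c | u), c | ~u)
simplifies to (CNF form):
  c | ~u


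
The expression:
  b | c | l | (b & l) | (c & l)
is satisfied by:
  {b: True, l: True, c: True}
  {b: True, l: True, c: False}
  {b: True, c: True, l: False}
  {b: True, c: False, l: False}
  {l: True, c: True, b: False}
  {l: True, c: False, b: False}
  {c: True, l: False, b: False}


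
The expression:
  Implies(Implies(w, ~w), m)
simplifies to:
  m | w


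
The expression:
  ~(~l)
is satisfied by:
  {l: True}


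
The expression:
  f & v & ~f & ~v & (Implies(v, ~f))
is never true.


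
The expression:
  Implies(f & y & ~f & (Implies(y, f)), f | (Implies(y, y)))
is always true.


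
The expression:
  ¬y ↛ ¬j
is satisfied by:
  {j: True, y: False}


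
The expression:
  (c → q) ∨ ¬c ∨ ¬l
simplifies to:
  q ∨ ¬c ∨ ¬l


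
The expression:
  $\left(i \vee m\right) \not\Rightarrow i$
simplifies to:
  $m \wedge \neg i$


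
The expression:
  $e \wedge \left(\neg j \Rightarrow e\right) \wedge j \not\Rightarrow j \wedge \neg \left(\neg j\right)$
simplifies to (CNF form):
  $\text{False}$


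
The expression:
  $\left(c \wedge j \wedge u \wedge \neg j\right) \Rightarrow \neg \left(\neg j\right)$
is always true.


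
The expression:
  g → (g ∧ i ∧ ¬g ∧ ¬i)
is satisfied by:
  {g: False}


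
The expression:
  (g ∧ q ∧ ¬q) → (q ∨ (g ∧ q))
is always true.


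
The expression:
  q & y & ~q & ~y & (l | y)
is never true.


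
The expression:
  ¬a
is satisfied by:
  {a: False}


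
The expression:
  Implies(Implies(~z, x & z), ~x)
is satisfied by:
  {z: False, x: False}
  {x: True, z: False}
  {z: True, x: False}
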